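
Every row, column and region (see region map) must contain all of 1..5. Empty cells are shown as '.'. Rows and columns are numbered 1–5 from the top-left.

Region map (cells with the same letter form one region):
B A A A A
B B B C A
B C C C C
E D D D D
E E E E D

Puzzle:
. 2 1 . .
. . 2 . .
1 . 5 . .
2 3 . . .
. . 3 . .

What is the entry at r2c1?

r3c2 = 4: row 3 has {1,5}; col 2 has {2,3}; region has {5} → only 4 remains.
r4c3 = 4: row 4 has {2,3}; col 3 has {1,2,3,5}; region has {3} → only 4 remains.
r2c2 = 5: row 2 has {2}; col 2 has {2,3,4}; region has {1,2} → only 5 remains.
r5c2 = 1: row 5 has {3}; col 2 has {2,3,4,5}; region has {2,3} → only 1 remains.
r2c4 = 1: in row 2, 1 can only go here (every other open cell in that row sees a 1).
r4c4 = 5: row 4 has {2,3,4}; col 4 has {1}; region has {3,4} → only 5 remains.
r4c5 = 1: row 4 has {2,3,4,5}; col 5 has {}; region has {3,4,5} → only 1 remains.
r5c4 = 4: row 5 has {1,3}; col 4 has {1,5}; region has {1,2,3} → only 4 remains.
r5c5 = 2: row 5 has {1,3,4}; col 5 has {1}; region has {1,3,4,5} → only 2 remains.
r1c4 = 3: row 1 has {1,2}; col 4 has {1,4,5}; region has {1,2} → only 3 remains.
r2c5 = 4: row 2 has {1,2,5}; col 5 has {1,2}; region has {1,2,3} → only 4 remains.
r3c4 = 2: row 3 has {1,4,5}; col 4 has {1,3,4,5}; region has {1,4,5} → only 2 remains.
r3c5 = 3: row 3 has {1,2,4,5}; col 5 has {1,2,4}; region has {1,2,4,5} → only 3 remains.
r5c1 = 5: row 5 has {1,2,3,4}; col 1 has {1,2}; region has {1,2,3,4} → only 5 remains.
r1c1 = 4: row 1 has {1,2,3}; col 1 has {1,2,5}; region has {1,2,5} → only 4 remains.
r1c5 = 5: row 1 has {1,2,3,4}; col 5 has {1,2,3,4}; region has {1,2,3,4} → only 5 remains.
r2c1 = 3: row 2 has {1,2,4,5}; col 1 has {1,2,4,5}; region has {1,2,4,5} → only 3 remains.

3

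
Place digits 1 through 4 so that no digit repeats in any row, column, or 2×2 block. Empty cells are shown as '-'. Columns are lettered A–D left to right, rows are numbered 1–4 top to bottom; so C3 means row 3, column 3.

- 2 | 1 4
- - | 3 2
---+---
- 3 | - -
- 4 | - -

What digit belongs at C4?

A1 = 3: row 1 has {1,2,4}; col 1 has {}; box has {2} → only 3 remains.
B2 = 1: row 2 has {2,3}; col 2 has {2,3,4}; box has {2,3} → only 1 remains.
D3 = 1: row 3 has {3}; col 4 has {2,4}; box has {} → only 1 remains.
C4 = 2: row 4 has {4}; col 3 has {1,3}; box has {1} → only 2 remains.

2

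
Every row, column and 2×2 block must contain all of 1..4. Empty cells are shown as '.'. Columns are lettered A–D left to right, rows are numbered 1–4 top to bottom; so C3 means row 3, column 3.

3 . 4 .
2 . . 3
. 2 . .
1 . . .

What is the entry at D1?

2

B1 = 1: row 1 has {3,4}; col 2 has {2}; box has {2,3} → only 1 remains.
D1 = 2: row 1 has {1,3,4}; col 4 has {3}; box has {3,4} → only 2 remains.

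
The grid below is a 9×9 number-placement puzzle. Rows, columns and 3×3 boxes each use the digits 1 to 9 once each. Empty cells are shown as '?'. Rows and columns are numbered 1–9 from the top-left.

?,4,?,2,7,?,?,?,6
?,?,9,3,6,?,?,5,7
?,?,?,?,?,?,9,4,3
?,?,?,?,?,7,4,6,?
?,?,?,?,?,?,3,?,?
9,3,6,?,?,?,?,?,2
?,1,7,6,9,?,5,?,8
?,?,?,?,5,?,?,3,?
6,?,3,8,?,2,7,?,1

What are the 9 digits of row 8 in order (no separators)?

row 7, column 8 = 2: row 7 has {1,5,6,7,8,9}; col 8 has {3,4,5,6}; box has {1,3,5,7,8} → only 2 remains.
row 8, column 7 = 6: row 8 has {3,5}; col 7 has {3,4,5,7,9}; box has {1,2,3,5,7,8} → only 6 remains.
row 9, column 5 = 4: row 9 has {1,2,3,6,7,8}; col 5 has {5,6,7,9}; box has {2,5,6,8,9} → only 4 remains.
row 9, column 8 = 9: row 9 has {1,2,3,4,6,7,8}; col 8 has {2,3,4,5,6}; box has {1,2,3,5,6,7,8} → only 9 remains.
row 7, column 1 = 4: row 7 has {1,2,5,6,7,8,9}; col 1 has {6,9}; box has {1,3,6,7} → only 4 remains.
row 7, column 6 = 3: row 7 has {1,2,4,5,6,7,8,9}; col 6 has {2,7}; box has {2,4,5,6,8,9} → only 3 remains.
row 8, column 6 = 1: row 8 has {3,5,6}; col 6 has {2,3,7}; box has {2,3,4,5,6,8,9} → only 1 remains.
row 8, column 9 = 4: row 8 has {1,3,5,6}; col 9 has {1,2,3,6,7,8}; box has {1,2,3,5,6,7,8,9} → only 4 remains.
row 9, column 2 = 5: row 9 has {1,2,3,4,6,7,8,9}; col 2 has {1,3,4}; box has {1,3,4,6,7} → only 5 remains.
row 8, column 4 = 7: row 8 has {1,3,4,5,6}; col 4 has {2,3,6,8}; box has {1,2,3,4,5,6,8,9} → only 7 remains.
row 1, column 1 = 3: in row 1, 3 can only go here (every other open cell in that row sees a 3).
row 1, column 6 = 9: in row 1, 9 can only go here (every other open cell in that row sees a 9).
row 1, column 3 = 5: in row 1, 5 can only go here (every other open cell in that row sees a 5).
row 2, column 6 = 4: in row 2, 4 can only go here (every other open cell in that row sees a 4).
row 3, column 2 = 6: in row 3, 6 can only go here (every other open cell in that row sees a 6).
row 3, column 1 = 7: in row 3, 7 can only go here (every other open cell in that row sees a 7).
row 3, column 3 = 2: in row 3, 2 can only go here (every other open cell in that row sees a 2).
row 2, column 2 = 8: row 2 has {3,4,5,6,7,9}; col 2 has {1,3,4,5,6}; box has {2,3,4,5,6,7,9} → only 8 remains.
row 4, column 2 = 2: row 4 has {4,6,7}; col 2 has {1,3,4,5,6,8}; box has {3,6,9} → only 2 remains.
row 5, column 2 = 7: row 5 has {3}; col 2 has {1,2,3,4,5,6,8}; box has {2,3,6,9} → only 7 remains.
row 8, column 2 = 9: row 8 has {1,3,4,5,6,7}; col 2 has {1,2,3,4,5,6,7,8}; box has {1,3,4,5,6,7} → only 9 remains.
row 8, column 3 = 8: row 8 has {1,3,4,5,6,7,9}; col 3 has {2,3,5,6,7,9}; box has {1,3,4,5,6,7,9} → only 8 remains.
row 2, column 1 = 1: row 2 has {3,4,5,6,7,8,9}; col 1 has {3,4,6,7,9}; box has {2,3,4,5,6,7,8,9} → only 1 remains.
row 2, column 7 = 2: row 2 has {1,3,4,5,6,7,8,9}; col 7 has {3,4,5,6,7,9}; box has {3,4,5,6,7,9} → only 2 remains.
row 4, column 3 = 1: row 4 has {2,4,6,7}; col 3 has {2,3,5,6,7,8,9}; box has {2,3,6,7,9} → only 1 remains.
row 5, column 3 = 4: row 5 has {3,7}; col 3 has {1,2,3,5,6,7,8,9}; box has {1,2,3,6,7,9} → only 4 remains.
row 8, column 1 = 2: row 8 has {1,3,4,5,6,7,8,9}; col 1 has {1,3,4,6,7,9}; box has {1,3,4,5,6,7,8,9} → only 2 remains.

298751634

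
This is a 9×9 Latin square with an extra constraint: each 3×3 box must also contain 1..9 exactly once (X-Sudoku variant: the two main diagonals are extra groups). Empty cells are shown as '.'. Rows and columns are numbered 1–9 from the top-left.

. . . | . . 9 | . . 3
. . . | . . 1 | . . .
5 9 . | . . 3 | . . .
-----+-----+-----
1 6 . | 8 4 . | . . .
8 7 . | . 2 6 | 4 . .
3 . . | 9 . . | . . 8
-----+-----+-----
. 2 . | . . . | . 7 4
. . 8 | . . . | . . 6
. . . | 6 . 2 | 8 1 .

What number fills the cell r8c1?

7

r8c7 = 2 (hidden single in row 8).
r2c1 = 2 (hidden single in column 1).
r1c2 = 8 (hidden single in column 2).
r8c2 = 1 (hidden single in column 2).
r7c6 = 8 (hidden single in column 6).
r8c6 = 4 (hidden single in column 6).
r5c4 = 3 (hidden single in box 5).
r5c9 = 1 (hidden single in row 5).
r3c3 = 1 (hidden single in row 3).
r1c7 = 1 (hidden single in row 1).
r6c5 = 1 (hidden single in row 6).
r7c4 = 1 (hidden single in row 7).
r1c1 = 6 (hidden single in main diagonal).
r7c1 = 9 (sole candidate).
r8c1 = 7: row 8 has {1,2,4,6,8}; col 1 has {1,2,3,5,6,8,9}; box has {1,2,8,9} → only 7 remains.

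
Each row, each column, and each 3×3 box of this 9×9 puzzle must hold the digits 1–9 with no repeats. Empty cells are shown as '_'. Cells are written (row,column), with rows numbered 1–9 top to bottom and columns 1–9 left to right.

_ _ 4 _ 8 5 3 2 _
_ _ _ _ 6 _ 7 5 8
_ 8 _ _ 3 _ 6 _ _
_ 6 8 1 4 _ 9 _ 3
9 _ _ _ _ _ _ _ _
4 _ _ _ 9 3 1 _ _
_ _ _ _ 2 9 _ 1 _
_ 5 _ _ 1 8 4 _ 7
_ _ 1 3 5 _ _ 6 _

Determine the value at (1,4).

(4,8) = 7: row 4 has {1,3,4,6,8,9}; col 8 has {1,2,5,6}; box has {1,3,9} → only 7 remains.
(5,5) = 7: row 5 has {9}; col 5 has {1,2,3,4,5,6,8,9}; box has {1,3,4,9} → only 7 remains.
(6,8) = 8: row 6 has {1,3,4,9}; col 8 has {1,2,5,6,7}; box has {1,3,7,9} → only 8 remains.
(7,9) = 5: row 7 has {1,2,9}; col 9 has {3,7,8}; box has {1,4,6,7} → only 5 remains.
(8,4) = 6: row 8 has {1,4,5,7,8}; col 4 has {1,3}; box has {1,2,3,5,8,9} → only 6 remains.
(4,6) = 2: row 4 has {1,3,4,6,7,8,9}; col 6 has {3,5,8,9}; box has {1,3,4,7,9} → only 2 remains.
(5,6) = 6: row 5 has {7,9}; col 6 has {2,3,5,8,9}; box has {1,2,3,4,7,9} → only 6 remains.
(5,8) = 4: row 5 has {6,7,9}; col 8 has {1,2,5,6,7,8}; box has {1,3,7,8,9} → only 4 remains.
(5,9) = 2: row 5 has {4,6,7,9}; col 9 has {3,5,7,8}; box has {1,3,4,7,8,9} → only 2 remains.
(6,4) = 5: row 6 has {1,3,4,8,9}; col 4 has {1,3,6}; box has {1,2,3,4,6,7,9} → only 5 remains.
(6,9) = 6: row 6 has {1,3,4,5,8,9}; col 9 has {2,3,5,7,8}; box has {1,2,3,4,7,8,9} → only 6 remains.
(7,7) = 8: row 7 has {1,2,5,9}; col 7 has {1,3,4,6,7,9}; box has {1,4,5,6,7} → only 8 remains.
(9,7) = 2: row 9 has {1,3,5,6}; col 7 has {1,3,4,6,7,8,9}; box has {1,4,5,6,7,8} → only 2 remains.
(9,9) = 9: row 9 has {1,2,3,5,6}; col 9 has {2,3,5,6,7,8}; box has {1,2,4,5,6,7,8} → only 9 remains.
(1,9) = 1: row 1 has {2,3,4,5,8}; col 9 has {2,3,5,6,7,8,9}; box has {2,3,5,6,7,8} → only 1 remains.
(3,8) = 9: row 3 has {3,6,8}; col 8 has {1,2,4,5,6,7,8}; box has {1,2,3,5,6,7,8} → only 9 remains.
(3,9) = 4: row 3 has {3,6,8,9}; col 9 has {1,2,3,5,6,7,8,9}; box has {1,2,3,5,6,7,8,9} → only 4 remains.
(4,1) = 5: row 4 has {1,2,3,4,6,7,8,9}; col 1 has {4,9}; box has {4,6,8,9} → only 5 remains.
(5,3) = 3: row 5 has {2,4,6,7,9}; col 3 has {1,4,8}; box has {4,5,6,8,9} → only 3 remains.
(5,4) = 8: row 5 has {2,3,4,6,7,9}; col 4 has {1,3,5,6}; box has {1,2,3,4,5,6,7,9} → only 8 remains.
(5,7) = 5: row 5 has {2,3,4,6,7,8,9}; col 7 has {1,2,3,4,6,7,8,9}; box has {1,2,3,4,6,7,8,9} → only 5 remains.
(8,8) = 3: row 8 has {1,4,5,6,7,8}; col 8 has {1,2,4,5,6,7,8,9}; box has {1,2,4,5,6,7,8,9} → only 3 remains.
(5,2) = 1: row 5 has {2,3,4,5,6,7,8,9}; col 2 has {5,6,8}; box has {3,4,5,6,8,9} → only 1 remains.
(8,1) = 2: row 8 has {1,3,4,5,6,7,8}; col 1 has {4,5,9}; box has {1,5} → only 2 remains.
(8,3) = 9: row 8 has {1,2,3,4,5,6,7,8}; col 3 has {1,3,4,8}; box has {1,2,5} → only 9 remains.
(2,3) = 2: row 2 has {5,6,7,8}; col 3 has {1,3,4,8,9}; box has {4,8} → only 2 remains.
(6,3) = 7: row 6 has {1,3,4,5,6,8,9}; col 3 has {1,2,3,4,8,9}; box has {1,3,4,5,6,8,9} → only 7 remains.
(7,3) = 6: row 7 has {1,2,5,8,9}; col 3 has {1,2,3,4,7,8,9}; box has {1,2,5,9} → only 6 remains.
(3,3) = 5: row 3 has {3,4,6,8,9}; col 3 has {1,2,3,4,6,7,8,9}; box has {2,4,8} → only 5 remains.
(6,2) = 2: row 6 has {1,3,4,5,6,7,8,9}; col 2 has {1,5,6,8}; box has {1,3,4,5,6,7,8,9} → only 2 remains.
(1,1) = 6: in row 1, 6 can only go here (every other open cell in that row sees a 6).
(3,4) = 2: in row 3, 2 can only go here (every other open cell in that row sees a 2).
(9,1) = 8: in row 9, 8 can only go here (every other open cell in that row sees an 8).
Singles propagation stalls; (1,4) is still open with candidates {7,9}.
  Try (1,4) = 9: this forces (1,2)=7, (2,4)=4, (2,6)=1, (3,1)=1, (3,6)=7; then row 9 has no cell left for 7 — contradiction.
So (1,4) = 7.

7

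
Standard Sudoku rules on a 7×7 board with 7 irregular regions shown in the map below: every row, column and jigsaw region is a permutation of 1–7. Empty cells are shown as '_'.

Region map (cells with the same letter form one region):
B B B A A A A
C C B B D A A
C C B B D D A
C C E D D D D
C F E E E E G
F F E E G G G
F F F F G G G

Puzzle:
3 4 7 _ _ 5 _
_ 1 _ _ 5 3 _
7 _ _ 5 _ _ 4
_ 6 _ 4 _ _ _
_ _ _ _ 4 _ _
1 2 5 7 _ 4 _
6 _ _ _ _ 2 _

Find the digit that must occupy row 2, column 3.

6

row 3, column 2 = 3 (sole candidate).
row 7, column 4 = 3 (sole candidate).
row 7, column 3 = 4 (sole candidate).
row 2, column 1 = 4 (hidden single in row 2).
row 2, column 7 = 7 (hidden single in row 2).
row 4, column 1 = 5 (hidden single in row 4).
row 5, column 1 = 2 (sole candidate).
row 5, column 2 = 7 (hidden single in row 5).
row 7, column 2 = 5 (sole candidate).
row 7, column 7 = 1 (sole candidate).
row 7, column 5 = 7 (sole candidate).
row 4, column 6 = 7 (hidden single in row 4).
row 5, column 7 = 5 (hidden single in row 5).
row 5, column 3 = 3 (hidden single in row 5).
row 3, column 3 = 1 (hidden single in region B).
row 3, column 6 = 6 (sole candidate).
row 4, column 3 = 2 (sole candidate).
row 4, column 7 = 3 (sole candidate).
row 5, column 6 = 1 (sole candidate).
row 6, column 7 = 6 (sole candidate).
row 1, column 7 = 2 (sole candidate).
row 2, column 3 = 6: row 2 has {1,3,4,5,7}; col 3 has {1,2,3,4,5,7}; region has {1,3,4,5,7} → only 6 remains.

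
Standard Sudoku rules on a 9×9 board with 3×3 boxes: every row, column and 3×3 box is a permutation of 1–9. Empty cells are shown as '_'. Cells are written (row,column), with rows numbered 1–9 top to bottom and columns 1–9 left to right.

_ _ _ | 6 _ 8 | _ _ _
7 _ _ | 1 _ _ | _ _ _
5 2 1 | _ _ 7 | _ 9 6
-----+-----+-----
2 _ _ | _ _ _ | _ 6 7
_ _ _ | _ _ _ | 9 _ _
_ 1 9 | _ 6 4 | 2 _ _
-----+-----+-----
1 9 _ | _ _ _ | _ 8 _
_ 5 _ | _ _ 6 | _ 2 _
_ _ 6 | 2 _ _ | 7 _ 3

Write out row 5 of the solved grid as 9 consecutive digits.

674352918

(1,8) = 7: in row 1, 7 can only go here (every other open cell in that row sees a 7).
(2,2) = 6: in row 2, 6 can only go here (every other open cell in that row sees a 6).
(3,7) = 8: in row 3, 8 can only go here (every other open cell in that row sees an 8).
(2,3) = 8: in row 2, 8 can only go here (every other open cell in that row sees an 8).
(5,1) = 6: in row 5, 6 can only go here (every other open cell in that row sees a 6).
(6,4) = 7: in row 6, 7 can only go here (every other open cell in that row sees a 7).
(7,3) = 2: in row 7, 2 can only go here (every other open cell in that row sees a 2).
(7,7) = 6: in row 7, 6 can only go here (every other open cell in that row sees a 6).
(7,5) = 7: in row 7, 7 can only go here (every other open cell in that row sees a 7).
(8,3) = 7: in row 8, 7 can only go here (every other open cell in that row sees a 7).
(5,2) = 7: in row 5, 7 can only go here (every other open cell in that row sees a 7).
(1,1) = 9: in column 1, 9 can only go here (every other open cell in that column sees a 9).
(8,9) = 9: in column 9, 9 can only go here (every other open cell in that column sees a 9).
(4,4) = 9: in column 4, 9 can only go here (every other open cell in that column sees a 9).
(8,1) = 3: in box 7, 3 can only go here (every other open cell in that box sees a 3).
(6,1) = 8: row 6 has {1,2,4,6,7,9}; col 1 has {1,2,3,5,6,7,9}; box has {1,2,6,7,9} → only 8 remains.
(6,9) = 5: row 6 has {1,2,4,6,7,8,9}; col 9 has {3,6,7,9}; box has {2,6,7,9} → only 5 remains.
(7,9) = 4: row 7 has {1,2,6,7,8,9}; col 9 has {3,5,6,7,9}; box has {2,3,6,7,8,9} → only 4 remains.
(8,7) = 1: row 8 has {2,3,5,6,7,9}; col 7 has {2,6,7,8,9}; box has {2,3,4,6,7,8,9} → only 1 remains.
(9,1) = 4: row 9 has {2,3,6,7}; col 1 has {1,2,3,5,6,7,8,9}; box has {1,2,3,5,6,7,9} → only 4 remains.
(9,2) = 8: row 9 has {2,3,4,6,7}; col 2 has {1,2,5,6,7,9}; box has {1,2,3,4,5,6,7,9} → only 8 remains.
(9,8) = 5: row 9 has {2,3,4,6,7,8}; col 8 has {2,6,7,8,9}; box has {1,2,3,4,6,7,8,9} → only 5 remains.
(2,9) = 2: row 2 has {1,6,7,8}; col 9 has {3,4,5,6,7,9}; box has {6,7,8,9} → only 2 remains.
(6,8) = 3: row 6 has {1,2,4,5,6,7,8,9}; col 8 has {2,5,6,7,8,9}; box has {2,5,6,7,9} → only 3 remains.
(1,9) = 1: row 1 has {6,7,8,9}; col 9 has {2,3,4,5,6,7,9}; box has {2,6,7,8,9} → only 1 remains.
(2,8) = 4: row 2 has {1,2,6,7,8}; col 8 has {2,3,5,6,7,8,9}; box has {1,2,6,7,8,9} → only 4 remains.
(4,7) = 4: row 4 has {2,6,7,9}; col 7 has {1,2,6,7,8,9}; box has {2,3,5,6,7,9} → only 4 remains.
(5,8) = 1: row 5 has {6,7,9}; col 8 has {2,3,4,5,6,7,8,9}; box has {2,3,4,5,6,7,9} → only 1 remains.
(5,9) = 8: row 5 has {1,6,7,9}; col 9 has {1,2,3,4,5,6,7,9}; box has {1,2,3,4,5,6,7,9} → only 8 remains.
(4,2) = 3: row 4 has {2,4,6,7,9}; col 2 has {1,2,5,6,7,8,9}; box has {1,2,6,7,8,9} → only 3 remains.
(4,3) = 5: row 4 has {2,3,4,6,7,9}; col 3 has {1,2,6,7,8,9}; box has {1,2,3,6,7,8,9} → only 5 remains.
(4,6) = 1: row 4 has {2,3,4,5,6,7,9}; col 6 has {4,6,7,8}; box has {4,6,7,9} → only 1 remains.
(5,3) = 4: row 5 has {1,6,7,8,9}; col 3 has {1,2,5,6,7,8,9}; box has {1,2,3,5,6,7,8,9} → only 4 remains.
(9,6) = 9: row 9 has {2,3,4,5,6,7,8}; col 6 has {1,4,6,7,8}; box has {2,6,7} → only 9 remains.
(1,2) = 4: row 1 has {1,6,7,8,9}; col 2 has {1,2,3,5,6,7,8,9}; box has {1,2,5,6,7,8,9} → only 4 remains.
(1,3) = 3: row 1 has {1,4,6,7,8,9}; col 3 has {1,2,4,5,6,7,8,9}; box has {1,2,4,5,6,7,8,9} → only 3 remains.
(1,7) = 5: row 1 has {1,3,4,6,7,8,9}; col 7 has {1,2,4,6,7,8,9}; box has {1,2,4,6,7,8,9} → only 5 remains.
(2,7) = 3: row 2 has {1,2,4,6,7,8}; col 7 has {1,2,4,5,6,7,8,9}; box has {1,2,4,5,6,7,8,9} → only 3 remains.
(4,5) = 8: row 4 has {1,2,3,4,5,6,7,9}; col 5 has {6,7}; box has {1,4,6,7,9} → only 8 remains.
(8,5) = 4: row 8 has {1,2,3,5,6,7,9}; col 5 has {6,7,8}; box has {2,6,7,9} → only 4 remains.
(9,5) = 1: row 9 has {2,3,4,5,6,7,8,9}; col 5 has {4,6,7,8}; box has {2,4,6,7,9} → only 1 remains.
(1,5) = 2: row 1 has {1,3,4,5,6,7,8,9}; col 5 has {1,4,6,7,8}; box has {1,6,7,8} → only 2 remains.
(2,6) = 5: row 2 has {1,2,3,4,6,7,8}; col 6 has {1,4,6,7,8,9}; box has {1,2,6,7,8} → only 5 remains.
(3,5) = 3: row 3 has {1,2,5,6,7,8,9}; col 5 has {1,2,4,6,7,8}; box has {1,2,5,6,7,8} → only 3 remains.
(5,5) = 5: row 5 has {1,4,6,7,8,9}; col 5 has {1,2,3,4,6,7,8}; box has {1,4,6,7,8,9} → only 5 remains.
(7,6) = 3: row 7 has {1,2,4,6,7,8,9}; col 6 has {1,4,5,6,7,8,9}; box has {1,2,4,6,7,9} → only 3 remains.
(8,4) = 8: row 8 has {1,2,3,4,5,6,7,9}; col 4 has {1,2,6,7,9}; box has {1,2,3,4,6,7,9} → only 8 remains.
(2,5) = 9: row 2 has {1,2,3,4,5,6,7,8}; col 5 has {1,2,3,4,5,6,7,8}; box has {1,2,3,5,6,7,8} → only 9 remains.
(3,4) = 4: row 3 has {1,2,3,5,6,7,8,9}; col 4 has {1,2,6,7,8,9}; box has {1,2,3,5,6,7,8,9} → only 4 remains.
(5,4) = 3: row 5 has {1,4,5,6,7,8,9}; col 4 has {1,2,4,6,7,8,9}; box has {1,4,5,6,7,8,9} → only 3 remains.
(5,6) = 2: row 5 has {1,3,4,5,6,7,8,9}; col 6 has {1,3,4,5,6,7,8,9}; box has {1,3,4,5,6,7,8,9} → only 2 remains.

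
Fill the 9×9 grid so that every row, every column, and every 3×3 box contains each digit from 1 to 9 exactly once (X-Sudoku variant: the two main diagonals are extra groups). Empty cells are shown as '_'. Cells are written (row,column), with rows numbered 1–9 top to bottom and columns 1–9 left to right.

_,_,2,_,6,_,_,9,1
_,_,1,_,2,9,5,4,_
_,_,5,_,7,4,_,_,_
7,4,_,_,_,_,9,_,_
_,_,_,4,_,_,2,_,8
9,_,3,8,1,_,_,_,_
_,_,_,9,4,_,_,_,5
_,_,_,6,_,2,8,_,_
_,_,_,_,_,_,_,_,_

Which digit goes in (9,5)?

(2,4) = 3 (sole candidate).
(3,4) = 1 (sole candidate).
(4,4) = 2 (sole candidate).
(5,3) = 6 (sole candidate).
(7,3) = 7 (sole candidate).
(1,4) = 5 (sole candidate).
(1,6) = 8 (sole candidate).
(4,3) = 8 (sole candidate).
(9,4) = 7 (sole candidate).
(1,1) = 4 (hidden single in row 1).
(3,2) = 9 (hidden single in row 3).
(4,8) = 1 (hidden single in row 4).
(5,5) = 9 (hidden single in row 5).
(6,2) = 2 (hidden single in row 6).
(6,8) = 5 (hidden single in row 6).
(8,1) = 1 (hidden single in row 8).
(5,1) = 5 (sole candidate).
(5,2) = 1 (sole candidate).
(9,3) = 9 (hidden single in row 9).
(8,3) = 4 (sole candidate).
(8,9) = 9 (hidden single in row 8).
(8,8) = 7 (hidden single in row 8).
(5,8) = 3 (sole candidate).
(6,6) = 6 (sole candidate).
(9,9) = 3 (sole candidate).
(2,2) = 8 (sole candidate).
(4,9) = 6 (sole candidate).
(5,6) = 7 (sole candidate).
(7,7) = 1 (sole candidate).
(2,1) = 6 (sole candidate).
(2,9) = 7 (sole candidate).
(3,1) = 3 (sole candidate).
(3,7) = 6 (sole candidate).
(3,9) = 2 (sole candidate).
(6,9) = 4 (sole candidate).
(7,6) = 3 (sole candidate).
(8,5) = 5 (sole candidate).
(9,1) = 2 (sole candidate).
(9,5) = 8: row 9 has {2,3,7,9}; col 5 has {1,2,4,5,6,7,9}; box has {2,3,4,5,6,7,9} → only 8 remains.

8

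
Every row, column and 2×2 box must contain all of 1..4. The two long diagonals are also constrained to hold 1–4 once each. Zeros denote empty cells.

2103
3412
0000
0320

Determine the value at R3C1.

1

R1C3 = 4: row 1 has {1,2,3}; col 3 has {1,2}; box has {1,2,3} → only 4 remains.
R3C2 = 2: row 3 has {}; col 2 has {1,3,4}; box has {3}; anti-diagonal has {1,3} → only 2 remains.
R3C3 = 3: row 3 has {2}; col 3 has {1,2,4}; box has {2}; main diagonal has {2,4} → only 3 remains.
R4C1 = 4: row 4 has {2,3}; col 1 has {2,3}; box has {2,3}; anti-diagonal has {1,2,3} → only 4 remains.
R4C4 = 1: row 4 has {2,3,4}; col 4 has {2,3}; box has {2,3}; main diagonal has {2,3,4} → only 1 remains.
R3C1 = 1: row 3 has {2,3}; col 1 has {2,3,4}; box has {2,3,4} → only 1 remains.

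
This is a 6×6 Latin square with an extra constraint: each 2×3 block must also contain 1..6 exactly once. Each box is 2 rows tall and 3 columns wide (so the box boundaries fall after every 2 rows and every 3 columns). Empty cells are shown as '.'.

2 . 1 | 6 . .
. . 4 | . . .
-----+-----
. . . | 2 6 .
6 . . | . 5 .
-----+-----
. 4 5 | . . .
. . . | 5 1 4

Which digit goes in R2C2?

R3C3 = 3 (sole candidate).
R3C6 = 1 (sole candidate).
R4C3 = 2 (sole candidate).
R4C6 = 3 (sole candidate).
R5C4 = 3 (sole candidate).
R5C5 = 2 (sole candidate).
R5C6 = 6 (sole candidate).
R6C1 = 3 (sole candidate).
R6C3 = 6 (sole candidate).
R1C6 = 5 (sole candidate).
R2C1 = 5 (sole candidate).
R2C4 = 1 (sole candidate).
R2C5 = 3 (sole candidate).
R2C6 = 2 (sole candidate).
R3C1 = 4 (sole candidate).
R3C2 = 5 (sole candidate).
R4C2 = 1 (sole candidate).
R4C4 = 4 (sole candidate).
R5C1 = 1 (sole candidate).
R6C2 = 2 (sole candidate).
R1C2 = 3 (sole candidate).
R1C5 = 4 (sole candidate).
R2C2 = 6: row 2 has {1,2,3,4,5}; col 2 has {1,2,3,4,5}; box has {1,2,3,4,5} → only 6 remains.

6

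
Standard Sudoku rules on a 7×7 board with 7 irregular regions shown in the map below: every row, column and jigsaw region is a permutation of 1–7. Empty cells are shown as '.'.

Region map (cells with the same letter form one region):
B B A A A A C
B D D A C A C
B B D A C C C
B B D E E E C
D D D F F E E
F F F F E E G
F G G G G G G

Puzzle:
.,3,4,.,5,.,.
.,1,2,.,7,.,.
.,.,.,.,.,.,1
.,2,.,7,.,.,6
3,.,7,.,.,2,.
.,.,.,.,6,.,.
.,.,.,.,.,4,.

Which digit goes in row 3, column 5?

3

row 1, column 7 = 2 (sole candidate).
row 4, column 3 = 5 (sole candidate).
row 3, column 3 = 6 (sole candidate).
row 5, column 2 = 4 (sole candidate).
row 5, column 5 = 1 (sole candidate).
row 5, column 7 = 5 (sole candidate).
row 6, column 3 = 3 (sole candidate).
row 6, column 6 = 1 (sole candidate).
row 6, column 7 = 7 (sole candidate).
row 7, column 3 = 1 (sole candidate).
row 7, column 7 = 3 (sole candidate).
row 2, column 7 = 4 (sole candidate).
row 3, column 5 = 3: row 3 has {1,6}; col 5 has {1,5,6,7}; region has {1,2,4,6,7} → only 3 remains.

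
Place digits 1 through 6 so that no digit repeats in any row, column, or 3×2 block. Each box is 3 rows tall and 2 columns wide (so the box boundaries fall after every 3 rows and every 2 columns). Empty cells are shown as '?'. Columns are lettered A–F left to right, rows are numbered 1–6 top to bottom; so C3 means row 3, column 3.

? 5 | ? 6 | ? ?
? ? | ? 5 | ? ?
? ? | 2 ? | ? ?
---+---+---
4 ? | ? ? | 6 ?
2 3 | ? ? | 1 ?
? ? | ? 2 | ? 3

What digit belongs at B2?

B4 = 1: row 4 has {4,6}; col 2 has {3,5}; box has {2,3,4} → only 1 remains.
D4 = 3: row 4 has {1,4,6}; col 4 has {2,5,6}; box has {2} → only 3 remains.
D5 = 4: row 5 has {1,2,3}; col 4 has {2,3,5,6}; box has {2,3} → only 4 remains.
F5 = 5: row 5 has {1,2,3,4}; col 6 has {3}; box has {1,3,6} → only 5 remains.
B6 = 6: row 6 has {2,3}; col 2 has {1,3,5}; box has {1,2,3,4} → only 6 remains.
E6 = 4: row 6 has {2,3,6}; col 5 has {1,6}; box has {1,3,5,6} → only 4 remains.
B3 = 4: row 3 has {2}; col 2 has {1,3,5,6}; box has {5} → only 4 remains.
D3 = 1: row 3 has {2,4}; col 4 has {2,3,4,5,6}; box has {2,5,6} → only 1 remains.
F3 = 6: row 3 has {1,2,4}; col 6 has {3,5}; box has {} → only 6 remains.
C4 = 5: row 4 has {1,3,4,6}; col 3 has {2}; box has {2,3,4} → only 5 remains.
F4 = 2: row 4 has {1,3,4,5,6}; col 6 has {3,5,6}; box has {1,3,4,5,6} → only 2 remains.
C5 = 6: row 5 has {1,2,3,4,5}; col 3 has {2,5}; box has {2,3,4,5} → only 6 remains.
A6 = 5: row 6 has {2,3,4,6}; col 1 has {2,4}; box has {1,2,3,4,6} → only 5 remains.
C6 = 1: row 6 has {2,3,4,5,6}; col 3 has {2,5,6}; box has {2,3,4,5,6} → only 1 remains.
B2 = 2: row 2 has {5}; col 2 has {1,3,4,5,6}; box has {4,5} → only 2 remains.

2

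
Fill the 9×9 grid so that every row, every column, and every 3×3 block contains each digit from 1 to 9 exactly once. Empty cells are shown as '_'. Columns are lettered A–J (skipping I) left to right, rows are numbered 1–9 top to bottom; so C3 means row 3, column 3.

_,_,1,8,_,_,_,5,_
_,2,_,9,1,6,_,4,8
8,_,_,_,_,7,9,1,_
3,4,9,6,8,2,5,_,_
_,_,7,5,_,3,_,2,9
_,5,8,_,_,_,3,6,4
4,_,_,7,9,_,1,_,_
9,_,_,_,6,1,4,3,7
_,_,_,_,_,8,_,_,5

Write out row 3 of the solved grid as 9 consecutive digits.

864357912

F1 = 4: row 1 has {1,5,8}; col 6 has {1,2,3,6,7,8}; box has {1,6,7,8,9} → only 4 remains.
G2 = 7: row 2 has {1,2,4,6,8,9}; col 7 has {1,3,4,5,9}; box has {1,4,5,8,9} → only 7 remains.
H4 = 7: row 4 has {2,3,4,5,6,8,9}; col 8 has {1,2,3,4,5,6}; box has {2,3,4,5,6,9} → only 7 remains.
J4 = 1: row 4 has {2,3,4,5,6,7,8,9}; col 9 has {4,5,7,8,9}; box has {2,3,4,5,6,7,9} → only 1 remains.
E5 = 4: row 5 has {2,3,5,7,9}; col 5 has {1,6,8,9}; box has {2,3,5,6,8} → only 4 remains.
G5 = 8: row 5 has {2,3,4,5,7,9}; col 7 has {1,3,4,5,7,9}; box has {1,2,3,4,5,6,7,9} → only 8 remains.
D6 = 1: row 6 has {3,4,5,6,8}; col 4 has {5,6,7,8,9}; box has {2,3,4,5,6,8} → only 1 remains.
E6 = 7: row 6 has {1,3,4,5,6,8}; col 5 has {1,4,6,8,9}; box has {1,2,3,4,5,6,8} → only 7 remains.
F6 = 9: row 6 has {1,3,4,5,6,7,8}; col 6 has {1,2,3,4,6,7,8}; box has {1,2,3,4,5,6,7,8} → only 9 remains.
F7 = 5: row 7 has {1,4,7,9}; col 6 has {1,2,3,4,6,7,8,9}; box has {1,6,7,8,9} → only 5 remains.
H7 = 8: row 7 has {1,4,5,7,9}; col 8 has {1,2,3,4,5,6,7}; box has {1,3,4,5,7} → only 8 remains.
B8 = 8: row 8 has {1,3,4,6,7,9}; col 2 has {2,4,5}; box has {4,9} → only 8 remains.
D8 = 2: row 8 has {1,3,4,6,7,8,9}; col 4 has {1,5,6,7,8,9}; box has {1,5,6,7,8,9} → only 2 remains.
E9 = 3: row 9 has {5,8}; col 5 has {1,4,6,7,8,9}; box has {1,2,5,6,7,8,9} → only 3 remains.
H9 = 9: row 9 has {3,5,8}; col 8 has {1,2,3,4,5,6,7,8}; box has {1,3,4,5,7,8} → only 9 remains.
E1 = 2: row 1 has {1,4,5,8}; col 5 has {1,3,4,6,7,8,9}; box has {1,4,6,7,8,9} → only 2 remains.
G1 = 6: row 1 has {1,2,4,5,8}; col 7 has {1,3,4,5,7,8,9}; box has {1,4,5,7,8,9} → only 6 remains.
J1 = 3: row 1 has {1,2,4,5,6,8}; col 9 has {1,4,5,7,8,9}; box has {1,4,5,6,7,8,9} → only 3 remains.
A2 = 5: row 2 has {1,2,4,6,7,8,9}; col 1 has {3,4,8,9}; box has {1,2,8} → only 5 remains.
C2 = 3: row 2 has {1,2,4,5,6,7,8,9}; col 3 has {1,7,8,9}; box has {1,2,5,8} → only 3 remains.
B3 = 6: row 3 has {1,7,8,9}; col 2 has {2,4,5,8}; box has {1,2,3,5,8} → only 6 remains.
C3 = 4: row 3 has {1,6,7,8,9}; col 3 has {1,3,7,8,9}; box has {1,2,3,5,6,8} → only 4 remains.
D3 = 3: row 3 has {1,4,6,7,8,9}; col 4 has {1,2,5,6,7,8,9}; box has {1,2,4,6,7,8,9} → only 3 remains.
E3 = 5: row 3 has {1,3,4,6,7,8,9}; col 5 has {1,2,3,4,6,7,8,9}; box has {1,2,3,4,6,7,8,9} → only 5 remains.
J3 = 2: row 3 has {1,3,4,5,6,7,8,9}; col 9 has {1,3,4,5,7,8,9}; box has {1,3,4,5,6,7,8,9} → only 2 remains.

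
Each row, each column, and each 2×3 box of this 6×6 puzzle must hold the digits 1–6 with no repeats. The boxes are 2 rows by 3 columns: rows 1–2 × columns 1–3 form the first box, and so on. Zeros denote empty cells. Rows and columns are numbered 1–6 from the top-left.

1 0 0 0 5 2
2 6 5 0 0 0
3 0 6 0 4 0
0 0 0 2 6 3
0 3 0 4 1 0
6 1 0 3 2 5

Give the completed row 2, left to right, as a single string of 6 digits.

R1C2 = 4 (sole candidate).
R1C3 = 3 (sole candidate).
R1C4 = 6 (sole candidate).
R2C4 = 1: row 2 has {2,5,6}; col 4 has {2,3,4,6}; box has {2,5,6} → only 1 remains.
R2C5 = 3: row 2 has {1,2,5,6}; col 5 has {1,2,4,5,6}; box has {1,2,5,6} → only 3 remains.
R2C6 = 4: row 2 has {1,2,3,5,6}; col 6 has {2,3,5}; box has {1,2,3,5,6} → only 4 remains.

265134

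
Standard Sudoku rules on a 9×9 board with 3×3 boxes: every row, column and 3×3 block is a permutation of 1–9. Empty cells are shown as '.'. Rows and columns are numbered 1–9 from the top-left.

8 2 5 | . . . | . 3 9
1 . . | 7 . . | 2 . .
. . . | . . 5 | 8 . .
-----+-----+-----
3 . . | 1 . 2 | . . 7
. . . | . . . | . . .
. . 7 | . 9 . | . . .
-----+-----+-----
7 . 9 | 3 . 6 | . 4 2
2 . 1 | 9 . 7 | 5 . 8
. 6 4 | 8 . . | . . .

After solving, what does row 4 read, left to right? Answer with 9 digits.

358162497

R7C7 = 1: row 7 has {2,3,4,6,7,9}; col 7 has {2,5,8}; box has {2,4,5,8} → only 1 remains.
R8C2 = 3: row 8 has {1,2,5,7,8,9}; col 2 has {2,6}; box has {1,2,4,6,7,9} → only 3 remains.
R8C5 = 4: row 8 has {1,2,3,5,7,8,9}; col 5 has {9}; box has {3,6,7,8,9} → only 4 remains.
R8C8 = 6: row 8 has {1,2,3,4,5,7,8,9}; col 8 has {3,4}; box has {1,2,4,5,8} → only 6 remains.
R9C1 = 5: row 9 has {4,6,8}; col 1 has {1,2,3,7,8}; box has {1,2,3,4,6,7,9} → only 5 remains.
R9C6 = 1: row 9 has {4,5,6,8}; col 6 has {2,5,6,7}; box has {3,4,6,7,8,9} → only 1 remains.
R9C9 = 3: row 9 has {1,4,5,6,8}; col 9 has {2,7,8,9}; box has {1,2,4,5,6,8} → only 3 remains.
R1C6 = 4: row 1 has {2,3,5,8,9}; col 6 has {1,2,5,6,7}; box has {5,7} → only 4 remains.
R2C8 = 5: row 2 has {1,2,7}; col 8 has {3,4,6}; box has {2,3,8,9} → only 5 remains.
R7C2 = 8: row 7 has {1,2,3,4,6,7,9}; col 2 has {2,3,6}; box has {1,2,3,4,5,6,7,9} → only 8 remains.
R7C5 = 5: row 7 has {1,2,3,4,6,7,8,9}; col 5 has {4,9}; box has {1,3,4,6,7,8,9} → only 5 remains.
R9C5 = 2: row 9 has {1,3,4,5,6,8}; col 5 has {4,5,9}; box has {1,3,4,5,6,7,8,9} → only 2 remains.
R1C4 = 6: row 1 has {2,3,4,5,8,9}; col 4 has {1,3,7,8,9}; box has {4,5,7} → only 6 remains.
R1C5 = 1: row 1 has {2,3,4,5,6,8,9}; col 5 has {2,4,5,9}; box has {4,5,6,7} → only 1 remains.
R1C7 = 7: row 1 has {1,2,3,4,5,6,8,9}; col 7 has {1,2,5,8}; box has {2,3,5,8,9} → only 7 remains.
R3C4 = 2: row 3 has {5,8}; col 4 has {1,3,6,7,8,9}; box has {1,4,5,6,7} → only 2 remains.
R3C5 = 3: row 3 has {2,5,8}; col 5 has {1,2,4,5,9}; box has {1,2,4,5,6,7} → only 3 remains.
R3C8 = 1: row 3 has {2,3,5,8}; col 8 has {3,4,5,6}; box has {2,3,5,7,8,9} → only 1 remains.
R9C7 = 9: row 9 has {1,2,3,4,5,6,8}; col 7 has {1,2,5,7,8}; box has {1,2,3,4,5,6,8} → only 9 remains.
R9C8 = 7: row 9 has {1,2,3,4,5,6,8,9}; col 8 has {1,3,4,5,6}; box has {1,2,3,4,5,6,8,9} → only 7 remains.
R2C5 = 8: row 2 has {1,2,5,7}; col 5 has {1,2,3,4,5,9}; box has {1,2,3,4,5,6,7} → only 8 remains.
R2C6 = 9: row 2 has {1,2,5,7,8}; col 6 has {1,2,4,5,6,7}; box has {1,2,3,4,5,6,7,8} → only 9 remains.
R3C3 = 6: row 3 has {1,2,3,5,8}; col 3 has {1,4,5,7,9}; box has {1,2,5,8} → only 6 remains.
R3C9 = 4: row 3 has {1,2,3,5,6,8}; col 9 has {2,3,7,8,9}; box has {1,2,3,5,7,8,9} → only 4 remains.
R4C3 = 8: row 4 has {1,2,3,7}; col 3 has {1,4,5,6,7,9}; box has {3,7} → only 8 remains.
R4C5 = 6: row 4 has {1,2,3,7,8}; col 5 has {1,2,3,4,5,8,9}; box has {1,2,9} → only 6 remains.
R4C7 = 4: row 4 has {1,2,3,6,7,8}; col 7 has {1,2,5,7,8,9}; box has {7} → only 4 remains.
R4C8 = 9: row 4 has {1,2,3,4,6,7,8}; col 8 has {1,3,4,5,6,7}; box has {4,7} → only 9 remains.
R5C3 = 2: row 5 has {}; col 3 has {1,4,5,6,7,8,9}; box has {3,7,8} → only 2 remains.
R5C5 = 7: row 5 has {2}; col 5 has {1,2,3,4,5,6,8,9}; box has {1,2,6,9} → only 7 remains.
R5C8 = 8: row 5 has {2,7}; col 8 has {1,3,4,5,6,7,9}; box has {4,7,9} → only 8 remains.
R6C8 = 2: row 6 has {7,9}; col 8 has {1,3,4,5,6,7,8,9}; box has {4,7,8,9} → only 2 remains.
R2C2 = 4: row 2 has {1,2,5,7,8,9}; col 2 has {2,3,6,8}; box has {1,2,5,6,8} → only 4 remains.
R2C3 = 3: row 2 has {1,2,4,5,7,8,9}; col 3 has {1,2,4,5,6,7,8,9}; box has {1,2,4,5,6,8} → only 3 remains.
R2C9 = 6: row 2 has {1,2,3,4,5,7,8,9}; col 9 has {2,3,4,7,8,9}; box has {1,2,3,4,5,7,8,9} → only 6 remains.
R3C1 = 9: row 3 has {1,2,3,4,5,6,8}; col 1 has {1,2,3,5,7,8}; box has {1,2,3,4,5,6,8} → only 9 remains.
R3C2 = 7: row 3 has {1,2,3,4,5,6,8,9}; col 2 has {2,3,4,6,8}; box has {1,2,3,4,5,6,8,9} → only 7 remains.
R4C2 = 5: row 4 has {1,2,3,4,6,7,8,9}; col 2 has {2,3,4,6,7,8}; box has {2,3,7,8} → only 5 remains.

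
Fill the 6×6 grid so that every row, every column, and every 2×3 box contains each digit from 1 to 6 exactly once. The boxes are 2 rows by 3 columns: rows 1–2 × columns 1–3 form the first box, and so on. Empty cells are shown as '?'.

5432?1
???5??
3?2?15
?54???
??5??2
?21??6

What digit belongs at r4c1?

r1c5 = 6: row 1 has {1,2,3,4,5}; col 5 has {1}; box has {1,2,5} → only 6 remains.
r2c3 = 6: row 2 has {5}; col 3 has {1,2,3,4,5}; box has {3,4,5} → only 6 remains.
r3c2 = 6: row 3 has {1,2,3,5}; col 2 has {2,4,5}; box has {2,3,4,5} → only 6 remains.
r3c4 = 4: row 3 has {1,2,3,5,6}; col 4 has {2,5}; box has {1,5} → only 4 remains.
r4c1 = 1: row 4 has {4,5}; col 1 has {3,5}; box has {2,3,4,5,6} → only 1 remains.

1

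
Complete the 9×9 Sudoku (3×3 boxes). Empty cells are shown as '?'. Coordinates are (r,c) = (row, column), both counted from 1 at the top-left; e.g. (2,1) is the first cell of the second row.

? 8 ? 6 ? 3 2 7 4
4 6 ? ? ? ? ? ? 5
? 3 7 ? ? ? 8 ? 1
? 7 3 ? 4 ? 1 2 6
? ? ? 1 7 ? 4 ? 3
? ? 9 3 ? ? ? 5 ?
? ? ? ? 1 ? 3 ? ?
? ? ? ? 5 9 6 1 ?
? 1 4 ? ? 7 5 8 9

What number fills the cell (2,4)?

(1,5) = 9 (sole candidate).
(2,7) = 9 (sole candidate).
(2,8) = 3 (sole candidate).
(3,5) = 2 (sole candidate).
(3,8) = 6 (sole candidate).
(5,8) = 9 (sole candidate).
(6,7) = 7 (sole candidate).
(6,9) = 8 (sole candidate).
(7,8) = 4 (sole candidate).
(8,2) = 2 (sole candidate).
(8,3) = 8 (sole candidate).
(8,4) = 4 (sole candidate).
(8,9) = 7 (sole candidate).
(9,4) = 2 (sole candidate).
(2,5) = 8 (sole candidate).
(2,6) = 1 (sole candidate).
(3,4) = 5 (sole candidate).
(3,6) = 4 (sole candidate).
(5,2) = 5 (sole candidate).
(6,2) = 4 (sole candidate).
(6,5) = 6 (sole candidate).
(6,6) = 2 (sole candidate).
(7,2) = 9 (sole candidate).
(7,4) = 8 (sole candidate).
(7,6) = 6 (sole candidate).
(7,9) = 2 (sole candidate).
(8,1) = 3 (sole candidate).
(9,1) = 6 (sole candidate).
(9,5) = 3 (sole candidate).
(2,3) = 2 (sole candidate).
(2,4) = 7: row 2 has {1,2,3,4,5,6,8,9}; col 4 has {1,2,3,4,5,6,8}; box has {1,2,3,4,5,6,8,9} → only 7 remains.

7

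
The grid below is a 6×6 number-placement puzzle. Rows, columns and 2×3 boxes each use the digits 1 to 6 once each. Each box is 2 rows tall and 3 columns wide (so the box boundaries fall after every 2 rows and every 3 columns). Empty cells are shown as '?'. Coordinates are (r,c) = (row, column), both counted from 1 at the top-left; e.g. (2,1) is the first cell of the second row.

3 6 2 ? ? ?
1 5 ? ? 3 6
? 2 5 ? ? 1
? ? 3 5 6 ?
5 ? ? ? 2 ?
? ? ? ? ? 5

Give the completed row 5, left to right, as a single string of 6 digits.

541623

(1,6) = 4 (sole candidate).
(2,3) = 4 (sole candidate).
(2,4) = 2 (sole candidate).
(3,5) = 4 (sole candidate).
(4,1) = 4 (sole candidate).
(4,2) = 1 (sole candidate).
(4,6) = 2 (sole candidate).
(5,6) = 3: row 5 has {2,5}; col 6 has {1,2,4,5,6}; box has {2,5} → only 3 remains.
(6,5) = 1 (sole candidate).
(1,4) = 1 (sole candidate).
(1,5) = 5 (sole candidate).
(3,1) = 6 (sole candidate).
(3,4) = 3 (sole candidate).
(5,2) = 4: row 5 has {2,3,5}; col 2 has {1,2,5,6}; box has {5} → only 4 remains.
(5,4) = 6: row 5 has {2,3,4,5}; col 4 has {1,2,3,5}; box has {1,2,3,5} → only 6 remains.
(6,1) = 2 (sole candidate).
(6,2) = 3 (sole candidate).
(6,3) = 6 (sole candidate).
(6,4) = 4 (sole candidate).
(5,3) = 1: row 5 has {2,3,4,5,6}; col 3 has {2,3,4,5,6}; box has {2,3,4,5,6} → only 1 remains.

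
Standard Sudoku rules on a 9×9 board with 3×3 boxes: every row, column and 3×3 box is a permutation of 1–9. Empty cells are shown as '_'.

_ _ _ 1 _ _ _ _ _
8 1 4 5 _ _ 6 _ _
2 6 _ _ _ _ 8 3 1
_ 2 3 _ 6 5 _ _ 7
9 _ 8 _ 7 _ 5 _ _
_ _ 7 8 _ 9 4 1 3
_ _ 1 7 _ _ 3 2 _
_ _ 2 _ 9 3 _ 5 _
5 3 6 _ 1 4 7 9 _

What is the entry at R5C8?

R2C8 = 7: row 2 has {1,4,5,6,8}; col 8 has {1,2,3,5,9}; box has {1,3,6,8} → only 7 remains.
R3C5 = 4: row 3 has {1,2,3,6,8}; col 5 has {1,6,7,9}; box has {1,5} → only 4 remains.
R3C6 = 7: row 3 has {1,2,3,4,6,8}; col 6 has {3,4,5,9}; box has {1,4,5} → only 7 remains.
R4C4 = 4: row 4 has {2,3,5,6,7}; col 4 has {1,5,7,8}; box has {5,6,7,8,9} → only 4 remains.
R4C7 = 9: row 4 has {2,3,4,5,6,7}; col 7 has {3,4,5,6,7,8}; box has {1,3,4,5,7} → only 9 remains.
R4C8 = 8: row 4 has {2,3,4,5,6,7,9}; col 8 has {1,2,3,5,7,9}; box has {1,3,4,5,7,9} → only 8 remains.
R5C2 = 4: row 5 has {5,7,8,9}; col 2 has {1,2,3,6}; box has {2,3,7,8,9} → only 4 remains.
R5C8 = 6: row 5 has {4,5,7,8,9}; col 8 has {1,2,3,5,7,8,9}; box has {1,3,4,5,7,8,9} → only 6 remains.

6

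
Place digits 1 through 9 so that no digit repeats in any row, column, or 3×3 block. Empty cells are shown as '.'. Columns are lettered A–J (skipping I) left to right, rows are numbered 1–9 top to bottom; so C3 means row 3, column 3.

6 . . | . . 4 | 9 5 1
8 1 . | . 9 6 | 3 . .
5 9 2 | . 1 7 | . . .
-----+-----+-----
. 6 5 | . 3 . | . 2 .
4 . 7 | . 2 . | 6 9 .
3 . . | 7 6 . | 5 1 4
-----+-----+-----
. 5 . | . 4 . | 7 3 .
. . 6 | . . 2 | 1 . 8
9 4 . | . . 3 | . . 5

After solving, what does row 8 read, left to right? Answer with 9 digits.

C1 = 3: row 1 has {1,4,5,6,9}; col 3 has {2,5,6,7}; box has {1,2,5,6,8,9} → only 3 remains.
E1 = 8: row 1 has {1,3,4,5,6,9}; col 5 has {1,2,3,4,6,9}; box has {1,4,6,7,9} → only 8 remains.
C2 = 4: row 2 has {1,3,6,8,9}; col 3 has {2,3,5,6,7}; box has {1,2,3,5,6,8,9} → only 4 remains.
H2 = 7: row 2 has {1,3,4,6,8,9}; col 8 has {1,2,3,5,9}; box has {1,3,5,9} → only 7 remains.
J2 = 2: row 2 has {1,3,4,6,7,8,9}; col 9 has {1,4,5,8}; box has {1,3,5,7,9} → only 2 remains.
D3 = 3: row 3 has {1,2,5,7,9}; col 4 has {7}; box has {1,4,6,7,8,9} → only 3 remains.
J3 = 6: row 3 has {1,2,3,5,7,9}; col 9 has {1,2,4,5,8}; box has {1,2,3,5,7,9} → only 6 remains.
A4 = 1: row 4 has {2,3,5,6}; col 1 has {3,4,5,6,8,9}; box has {3,4,5,6,7} → only 1 remains.
G4 = 8: row 4 has {1,2,3,5,6}; col 7 has {1,3,5,6,7,9}; box has {1,2,4,5,6,9} → only 8 remains.
J4 = 7: row 4 has {1,2,3,5,6,8}; col 9 has {1,2,4,5,6,8}; box has {1,2,4,5,6,8,9} → only 7 remains.
B5 = 8: row 5 has {2,4,6,7,9}; col 2 has {1,4,5,6,9}; box has {1,3,4,5,6,7} → only 8 remains.
J5 = 3: row 5 has {2,4,6,7,8,9}; col 9 has {1,2,4,5,6,7,8}; box has {1,2,4,5,6,7,8,9} → only 3 remains.
B6 = 2: row 6 has {1,3,4,5,6,7}; col 2 has {1,4,5,6,8,9}; box has {1,3,4,5,6,7,8} → only 2 remains.
C6 = 9: row 6 has {1,2,3,4,5,6,7}; col 3 has {2,3,4,5,6,7}; box has {1,2,3,4,5,6,7,8} → only 9 remains.
F6 = 8: row 6 has {1,2,3,4,5,6,7,9}; col 6 has {2,3,4,6,7}; box has {2,3,6,7} → only 8 remains.
A7 = 2: row 7 has {3,4,5,7}; col 1 has {1,3,4,5,6,8,9}; box has {4,5,6,9} → only 2 remains.
J7 = 9: row 7 has {2,3,4,5,7}; col 9 has {1,2,3,4,5,6,7,8}; box has {1,3,5,7,8} → only 9 remains.
A8 = 7: row 8 has {1,2,6,8}; col 1 has {1,2,3,4,5,6,8,9}; box has {2,4,5,6,9} → only 7 remains.
B8 = 3: row 8 has {1,2,6,7,8}; col 2 has {1,2,4,5,6,8,9}; box has {2,4,5,6,7,9} → only 3 remains.
E8 = 5: row 8 has {1,2,3,6,7,8}; col 5 has {1,2,3,4,6,8,9}; box has {2,3,4} → only 5 remains.
H8 = 4: row 8 has {1,2,3,5,6,7,8}; col 8 has {1,2,3,5,7,9}; box has {1,3,5,7,8,9} → only 4 remains.
E9 = 7: row 9 has {3,4,5,9}; col 5 has {1,2,3,4,5,6,8,9}; box has {2,3,4,5} → only 7 remains.
G9 = 2: row 9 has {3,4,5,7,9}; col 7 has {1,3,5,6,7,8,9}; box has {1,3,4,5,7,8,9} → only 2 remains.
H9 = 6: row 9 has {2,3,4,5,7,9}; col 8 has {1,2,3,4,5,7,9}; box has {1,2,3,4,5,7,8,9} → only 6 remains.
B1 = 7: row 1 has {1,3,4,5,6,8,9}; col 2 has {1,2,3,4,5,6,8,9}; box has {1,2,3,4,5,6,8,9} → only 7 remains.
D1 = 2: row 1 has {1,3,4,5,6,7,8,9}; col 4 has {3,7}; box has {1,3,4,6,7,8,9} → only 2 remains.
D2 = 5: row 2 has {1,2,3,4,6,7,8,9}; col 4 has {2,3,7}; box has {1,2,3,4,6,7,8,9} → only 5 remains.
G3 = 4: row 3 has {1,2,3,5,6,7,9}; col 7 has {1,2,3,5,6,7,8,9}; box has {1,2,3,5,6,7,9} → only 4 remains.
H3 = 8: row 3 has {1,2,3,4,5,6,7,9}; col 8 has {1,2,3,4,5,6,7,9}; box has {1,2,3,4,5,6,7,9} → only 8 remains.
F4 = 9: row 4 has {1,2,3,5,6,7,8}; col 6 has {2,3,4,6,7,8}; box has {2,3,6,7,8} → only 9 remains.
D5 = 1: row 5 has {2,3,4,6,7,8,9}; col 4 has {2,3,5,7}; box has {2,3,6,7,8,9} → only 1 remains.
F5 = 5: row 5 has {1,2,3,4,6,7,8,9}; col 6 has {2,3,4,6,7,8,9}; box has {1,2,3,6,7,8,9} → only 5 remains.
F7 = 1: row 7 has {2,3,4,5,7,9}; col 6 has {2,3,4,5,6,7,8,9}; box has {2,3,4,5,7} → only 1 remains.
D8 = 9: row 8 has {1,2,3,4,5,6,7,8}; col 4 has {1,2,3,5,7}; box has {1,2,3,4,5,7} → only 9 remains.

736952148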